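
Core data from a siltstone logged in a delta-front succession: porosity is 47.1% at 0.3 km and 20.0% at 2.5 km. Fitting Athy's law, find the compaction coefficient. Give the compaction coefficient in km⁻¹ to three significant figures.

Athy: φ(z) = φ₀ e^(−βz) ⇒ φ₁/φ₂ = e^{β(z₂−z₁)} ⇒ β = ln(φ₁/φ₂)/(z₂−z₁)
β = ln(0.471/0.2) / (2.5 − 0.3) = ln(2.355) / 2.2 = 0.8565 / 2.2 = 0.3893 km⁻¹

0.389 km⁻¹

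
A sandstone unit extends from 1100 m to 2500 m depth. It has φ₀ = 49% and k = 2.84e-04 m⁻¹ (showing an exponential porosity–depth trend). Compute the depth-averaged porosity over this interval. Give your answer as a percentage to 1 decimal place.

Working in km (1 km = 1000 m; k in km⁻¹ = k in m⁻¹ × 1000):
⟨φ⟩ = (1/(z₂−z₁)) ∫ φ₀ e^(−kz) dz = φ₀·(e^(−k·z₁) − e^(−k·z₂)) / (k·(z₂−z₁))
e^(−0.284×1.1) = 0.7317; e^(−0.284×2.5) = 0.4916
⟨φ⟩ = 0.49 × (0.7317 − 0.4916) / (0.284 × 1.4) = 0.49 × 0.6037 = 0.2958

29.6%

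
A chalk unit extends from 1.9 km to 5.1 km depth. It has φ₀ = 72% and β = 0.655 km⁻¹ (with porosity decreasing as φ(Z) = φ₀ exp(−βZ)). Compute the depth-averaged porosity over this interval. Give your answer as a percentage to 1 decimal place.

8.7%

⟨φ⟩ = (1/(Z₂−Z₁)) ∫ φ₀ e^(−βZ) dZ = φ₀·(e^(−β·Z₁) − e^(−β·Z₂)) / (β·(Z₂−Z₁))
e^(−0.655×1.9) = 0.2881; e^(−0.655×5.1) = 0.0354
⟨φ⟩ = 0.72 × (0.2881 − 0.0354) / (0.655 × 3.2) = 0.72 × 0.1205 = 0.0868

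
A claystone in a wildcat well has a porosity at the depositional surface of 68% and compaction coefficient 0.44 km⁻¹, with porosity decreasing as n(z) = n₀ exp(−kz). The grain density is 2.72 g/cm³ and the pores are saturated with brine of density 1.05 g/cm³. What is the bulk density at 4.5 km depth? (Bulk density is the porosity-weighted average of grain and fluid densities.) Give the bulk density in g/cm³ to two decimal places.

2.56 g/cm³

Porosity at depth: n = 0.68·exp(−0.44×4.5) = 0.68×0.1381 = 0.0939
Bulk density: ρ_b = (1−n)ρ_g + n·ρ_f = 0.9061×2.72 + 0.0939×1.05
       = 2.465 + 0.099 = 2.563 g/cm³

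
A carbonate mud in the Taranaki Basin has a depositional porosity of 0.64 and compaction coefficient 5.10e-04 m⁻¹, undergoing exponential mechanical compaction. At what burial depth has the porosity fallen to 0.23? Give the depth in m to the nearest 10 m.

Working in km (1 km = 1000 m; k in km⁻¹ = k in m⁻¹ × 1000):
Invert Athy's law: Z = ln(phi₀/phi) / k
Z = ln(0.64/0.23) / 0.51 = ln(2.783) / 0.51 = 1.0234 / 0.51 = 2.007 km

2010 m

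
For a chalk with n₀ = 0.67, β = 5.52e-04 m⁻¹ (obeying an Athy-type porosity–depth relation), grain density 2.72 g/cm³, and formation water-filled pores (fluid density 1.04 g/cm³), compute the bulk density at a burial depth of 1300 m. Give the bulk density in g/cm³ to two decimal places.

Working in km (1 km = 1000 m; β in km⁻¹ = β in m⁻¹ × 1000):
Porosity at depth: n = 0.67·exp(−0.552×1.3) = 0.67×0.4879 = 0.3269
Bulk density: ρ_b = (1−n)ρ_g + n·ρ_f = 0.6731×2.72 + 0.3269×1.04
       = 1.831 + 0.340 = 2.171 g/cm³

2.17 g/cm³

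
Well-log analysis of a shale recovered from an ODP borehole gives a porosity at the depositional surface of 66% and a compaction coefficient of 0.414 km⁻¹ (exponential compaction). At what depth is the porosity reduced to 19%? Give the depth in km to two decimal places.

Invert Athy's law: z = ln(phi₀/phi) / k
z = ln(0.66/0.19) / 0.414 = ln(3.474) / 0.414 = 1.2452 / 0.414 = 3.008 km

3.01 km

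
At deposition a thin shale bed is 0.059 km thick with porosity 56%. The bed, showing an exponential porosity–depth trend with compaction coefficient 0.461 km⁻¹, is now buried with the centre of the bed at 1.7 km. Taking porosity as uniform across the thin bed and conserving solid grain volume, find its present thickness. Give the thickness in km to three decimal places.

Porosity at 1.7 km: n = 0.56·exp(−0.461×1.7) = 0.2558
Solid-volume conservation: h(1−n) = h₀(1−n₀) ⇒ h = h₀·(1−n₀)/(1−n)
h = 0.059 × (1 − 0.56)/(1 − 0.2558) = 0.059 × 0.5912 = 0.0349 km

0.035 km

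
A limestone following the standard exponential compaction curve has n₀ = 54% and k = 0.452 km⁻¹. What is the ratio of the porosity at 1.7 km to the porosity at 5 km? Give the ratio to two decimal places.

4.44

n(d₁)/n(d₂) = e^(−k·d₁)/e^(−k·d₂) = e^{k(d₂−d₁)}
= exp(0.452 × 3.3) = exp(1.492) = 4.4442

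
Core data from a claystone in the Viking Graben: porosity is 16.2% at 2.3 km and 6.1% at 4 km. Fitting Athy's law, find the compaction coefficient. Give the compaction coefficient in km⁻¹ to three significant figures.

0.575 km⁻¹

Athy: φ(d) = φ₀ e^(−βd) ⇒ φ₁/φ₂ = e^{β(d₂−d₁)} ⇒ β = ln(φ₁/φ₂)/(d₂−d₁)
β = ln(0.162/0.061) / (4 − 2.3) = ln(2.656) / 1.7 = 0.9767 / 1.7 = 0.5745 km⁻¹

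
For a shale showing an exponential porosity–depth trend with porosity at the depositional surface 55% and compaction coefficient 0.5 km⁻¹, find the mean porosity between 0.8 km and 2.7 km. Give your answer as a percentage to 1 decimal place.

⟨φ⟩ = (1/(d₂−d₁)) ∫ φ₀ e^(−cd) dd = φ₀·(e^(−c·d₁) − e^(−c·d₂)) / (c·(d₂−d₁))
e^(−0.5×0.8) = 0.6703; e^(−0.5×2.7) = 0.2592
⟨φ⟩ = 0.55 × (0.6703 − 0.2592) / (0.5 × 1.9) = 0.55 × 0.4327 = 0.2380

23.8%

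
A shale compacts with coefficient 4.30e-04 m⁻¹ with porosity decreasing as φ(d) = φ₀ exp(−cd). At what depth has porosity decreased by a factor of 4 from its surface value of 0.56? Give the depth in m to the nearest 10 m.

Working in km (1 km = 1000 m; c in km⁻¹ = c in m⁻¹ × 1000):
φ/φ₀ = 1/4 ⇒ exp(−c·d) = 1/4 ⇒ d = ln(4) / c
d = 1.3863 / 0.43 = 3.224 km

3220 m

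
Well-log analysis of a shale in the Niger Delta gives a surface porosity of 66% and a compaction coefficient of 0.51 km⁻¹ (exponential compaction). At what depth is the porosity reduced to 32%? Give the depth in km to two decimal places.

1.42 km

Invert Athy's law: z = ln(phi₀/phi) / β
z = ln(0.66/0.32) / 0.51 = ln(2.062) / 0.51 = 0.7239 / 0.51 = 1.419 km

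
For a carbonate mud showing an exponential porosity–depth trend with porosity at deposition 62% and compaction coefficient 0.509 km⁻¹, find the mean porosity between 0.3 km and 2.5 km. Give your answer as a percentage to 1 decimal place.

32.0%

⟨phi⟩ = (1/(z₂−z₁)) ∫ phi₀ e^(−kz) dz = phi₀·(e^(−k·z₁) − e^(−k·z₂)) / (k·(z₂−z₁))
e^(−0.509×0.3) = 0.8584; e^(−0.509×2.5) = 0.2801
⟨phi⟩ = 0.62 × (0.8584 − 0.2801) / (0.509 × 2.2) = 0.62 × 0.5164 = 0.3202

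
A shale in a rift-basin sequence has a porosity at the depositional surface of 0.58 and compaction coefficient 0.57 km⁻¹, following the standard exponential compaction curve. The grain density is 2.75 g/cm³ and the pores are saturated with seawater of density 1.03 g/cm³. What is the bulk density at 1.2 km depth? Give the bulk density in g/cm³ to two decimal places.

2.25 g/cm³

Porosity at depth: n = 0.58·exp(−0.57×1.2) = 0.58×0.5046 = 0.2927
Bulk density: ρ_b = (1−n)ρ_g + n·ρ_f = 0.7073×2.75 + 0.2927×1.03
       = 1.945 + 0.301 = 2.247 g/cm³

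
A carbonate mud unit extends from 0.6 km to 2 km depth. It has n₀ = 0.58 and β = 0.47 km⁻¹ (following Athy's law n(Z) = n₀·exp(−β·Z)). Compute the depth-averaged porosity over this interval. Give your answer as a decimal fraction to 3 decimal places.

0.321

⟨n⟩ = (1/(Z₂−Z₁)) ∫ n₀ e^(−βZ) dZ = n₀·(e^(−β·Z₁) − e^(−β·Z₂)) / (β·(Z₂−Z₁))
e^(−0.47×0.6) = 0.7543; e^(−0.47×2) = 0.3906
⟨n⟩ = 0.58 × (0.7543 − 0.3906) / (0.47 × 1.4) = 0.58 × 0.5527 = 0.3205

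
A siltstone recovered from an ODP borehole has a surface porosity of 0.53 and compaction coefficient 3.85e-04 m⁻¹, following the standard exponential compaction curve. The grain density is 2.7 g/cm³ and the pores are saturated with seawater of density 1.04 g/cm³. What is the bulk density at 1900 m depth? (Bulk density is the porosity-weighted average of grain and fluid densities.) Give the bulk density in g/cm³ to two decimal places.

2.28 g/cm³

Working in km (1 km = 1000 m; β in km⁻¹ = β in m⁻¹ × 1000):
Porosity at depth: n = 0.53·exp(−0.385×1.9) = 0.53×0.4812 = 0.2550
Bulk density: ρ_b = (1−n)ρ_g + n·ρ_f = 0.7450×2.7 + 0.2550×1.04
       = 2.011 + 0.265 = 2.277 g/cm³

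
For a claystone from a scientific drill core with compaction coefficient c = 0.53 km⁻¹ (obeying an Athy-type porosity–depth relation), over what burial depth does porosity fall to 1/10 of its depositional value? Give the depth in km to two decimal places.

4.34 km

φ/φ₀ = 1/10 ⇒ exp(−c·d) = 1/10 ⇒ d = ln(10) / c
d = 2.3026 / 0.53 = 4.345 km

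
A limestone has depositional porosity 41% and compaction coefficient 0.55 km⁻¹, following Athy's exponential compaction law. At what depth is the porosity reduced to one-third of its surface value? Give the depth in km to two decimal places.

2.00 km

φ/φ₀ = 1/3 ⇒ exp(−β·d) = 1/3 ⇒ d = ln(3) / β
d = 1.0986 / 0.55 = 1.997 km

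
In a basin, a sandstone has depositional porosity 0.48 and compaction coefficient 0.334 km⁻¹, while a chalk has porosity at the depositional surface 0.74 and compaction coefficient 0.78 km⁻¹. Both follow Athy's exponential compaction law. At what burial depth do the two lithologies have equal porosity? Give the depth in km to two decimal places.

Set phi₀ₐ e^(−βₐd) = phi₀ᵦ e^(−βᵦd) ⇒ ln(phi₀ₐ/phi₀ᵦ) = (βₐ − βᵦ)·d
d = ln(0.48/0.74) / (0.334 − 0.78) = -0.4329 / -0.446 = 0.971 km

0.97 km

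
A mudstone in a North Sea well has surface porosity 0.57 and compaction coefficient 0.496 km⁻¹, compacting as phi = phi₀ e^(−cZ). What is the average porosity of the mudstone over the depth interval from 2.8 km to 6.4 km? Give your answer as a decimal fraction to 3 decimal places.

⟨phi⟩ = (1/(Z₂−Z₁)) ∫ phi₀ e^(−cZ) dZ = phi₀·(e^(−c·Z₁) − e^(−c·Z₂)) / (c·(Z₂−Z₁))
e^(−0.496×2.8) = 0.2494; e^(−0.496×6.4) = 0.0418
⟨phi⟩ = 0.57 × (0.2494 − 0.0418) / (0.496 × 3.6) = 0.57 × 0.1162 = 0.0663

0.066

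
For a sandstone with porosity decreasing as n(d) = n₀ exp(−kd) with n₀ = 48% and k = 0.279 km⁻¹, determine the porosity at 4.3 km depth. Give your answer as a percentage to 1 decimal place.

14.5%

n = n₀·exp(−k·d) = 0.48 × exp(−0.279 × 4.3) = 0.48 × exp(−1.2)
  = 0.48 × 0.3013 = 0.1446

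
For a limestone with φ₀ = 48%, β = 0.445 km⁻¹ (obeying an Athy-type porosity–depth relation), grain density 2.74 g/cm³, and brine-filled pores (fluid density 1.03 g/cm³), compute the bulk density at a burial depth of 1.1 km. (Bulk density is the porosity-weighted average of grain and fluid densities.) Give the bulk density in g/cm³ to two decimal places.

Porosity at depth: φ = 0.48·exp(−0.445×1.1) = 0.48×0.6129 = 0.2942
Bulk density: ρ_b = (1−φ)ρ_g + φ·ρ_f = 0.7058×2.74 + 0.2942×1.03
       = 1.934 + 0.303 = 2.237 g/cm³

2.24 g/cm³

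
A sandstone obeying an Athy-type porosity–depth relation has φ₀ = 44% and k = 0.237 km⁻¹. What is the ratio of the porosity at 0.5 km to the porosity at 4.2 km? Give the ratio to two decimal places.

φ(Z₁)/φ(Z₂) = e^(−k·Z₁)/e^(−k·Z₂) = e^{k(Z₂−Z₁)}
= exp(0.237 × 3.7) = exp(0.8769) = 2.4034

2.40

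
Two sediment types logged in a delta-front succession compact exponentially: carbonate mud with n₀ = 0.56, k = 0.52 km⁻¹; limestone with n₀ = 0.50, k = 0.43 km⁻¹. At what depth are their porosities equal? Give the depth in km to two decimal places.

1.26 km

Set n₀ₐ e^(−kₐd) = n₀ᵦ e^(−kᵦd) ⇒ ln(n₀ₐ/n₀ᵦ) = (kₐ − kᵦ)·d
d = ln(0.56/0.5) / (0.52 − 0.43) = 0.1133 / 0.09 = 1.259 km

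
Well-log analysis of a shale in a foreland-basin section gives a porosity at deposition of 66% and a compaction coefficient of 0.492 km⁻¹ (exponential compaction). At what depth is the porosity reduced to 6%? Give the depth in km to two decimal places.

4.87 km

Invert Athy's law: d = ln(φ₀/φ) / c
d = ln(0.66/0.06) / 0.492 = ln(11) / 0.492 = 2.3979 / 0.492 = 4.874 km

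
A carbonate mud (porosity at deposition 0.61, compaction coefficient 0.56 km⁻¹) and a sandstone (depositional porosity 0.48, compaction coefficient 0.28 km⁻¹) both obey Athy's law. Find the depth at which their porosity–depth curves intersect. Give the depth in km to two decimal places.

Set φ₀ₐ e^(−βₐZ) = φ₀ᵦ e^(−βᵦZ) ⇒ ln(φ₀ₐ/φ₀ᵦ) = (βₐ − βᵦ)·Z
Z = ln(0.61/0.48) / (0.56 − 0.28) = 0.2397 / 0.28 = 0.856 km

0.86 km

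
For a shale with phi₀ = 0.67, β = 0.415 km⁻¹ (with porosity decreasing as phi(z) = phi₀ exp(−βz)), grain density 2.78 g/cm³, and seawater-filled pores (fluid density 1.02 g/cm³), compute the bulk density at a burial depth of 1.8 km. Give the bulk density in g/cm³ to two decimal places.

2.22 g/cm³

Porosity at depth: phi = 0.67·exp(−0.415×1.8) = 0.67×0.4738 = 0.3174
Bulk density: ρ_b = (1−phi)ρ_g + phi·ρ_f = 0.6826×2.78 + 0.3174×1.02
       = 1.898 + 0.324 = 2.221 g/cm³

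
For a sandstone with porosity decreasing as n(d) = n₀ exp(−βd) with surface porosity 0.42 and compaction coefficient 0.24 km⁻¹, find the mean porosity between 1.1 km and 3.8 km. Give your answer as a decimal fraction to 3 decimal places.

0.237

⟨n⟩ = (1/(d₂−d₁)) ∫ n₀ e^(−βd) dd = n₀·(e^(−β·d₁) − e^(−β·d₂)) / (β·(d₂−d₁))
e^(−0.24×1.1) = 0.7680; e^(−0.24×3.8) = 0.4017
⟨n⟩ = 0.42 × (0.7680 − 0.4017) / (0.24 × 2.7) = 0.42 × 0.5652 = 0.2374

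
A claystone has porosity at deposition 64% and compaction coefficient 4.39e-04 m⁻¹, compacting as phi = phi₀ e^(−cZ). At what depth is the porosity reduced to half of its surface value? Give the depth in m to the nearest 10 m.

1580 m

Working in km (1 km = 1000 m; c in km⁻¹ = c in m⁻¹ × 1000):
phi/phi₀ = 1/2 ⇒ exp(−c·Z) = 1/2 ⇒ Z = ln(2) / c
Z = 0.6931 / 0.439 = 1.579 km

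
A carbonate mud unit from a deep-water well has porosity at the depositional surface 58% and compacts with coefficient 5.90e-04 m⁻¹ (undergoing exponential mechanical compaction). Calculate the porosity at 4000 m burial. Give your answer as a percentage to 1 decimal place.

Working in km (1 km = 1000 m; c in km⁻¹ = c in m⁻¹ × 1000):
n = n₀·exp(−c·Z) = 0.58 × exp(−0.59 × 4) = 0.58 × exp(−2.36)
  = 0.58 × 0.0944 = 0.0548

5.5%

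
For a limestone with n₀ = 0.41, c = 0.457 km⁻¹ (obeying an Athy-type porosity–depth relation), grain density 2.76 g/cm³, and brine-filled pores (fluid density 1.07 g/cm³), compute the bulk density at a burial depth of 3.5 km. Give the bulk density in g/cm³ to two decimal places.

Porosity at depth: n = 0.41·exp(−0.457×3.5) = 0.41×0.2020 = 0.0828
Bulk density: ρ_b = (1−n)ρ_g + n·ρ_f = 0.9172×2.76 + 0.0828×1.07
       = 2.531 + 0.089 = 2.620 g/cm³

2.62 g/cm³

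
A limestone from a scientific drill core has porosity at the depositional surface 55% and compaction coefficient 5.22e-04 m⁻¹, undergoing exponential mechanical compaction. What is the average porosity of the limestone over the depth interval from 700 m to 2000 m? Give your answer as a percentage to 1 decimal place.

27.7%

Working in km (1 km = 1000 m; k in km⁻¹ = k in m⁻¹ × 1000):
⟨φ⟩ = (1/(d₂−d₁)) ∫ φ₀ e^(−kd) dd = φ₀·(e^(−k·d₁) − e^(−k·d₂)) / (k·(d₂−d₁))
e^(−0.522×0.7) = 0.6939; e^(−0.522×2) = 0.3520
⟨φ⟩ = 0.55 × (0.6939 − 0.3520) / (0.522 × 1.3) = 0.55 × 0.5038 = 0.2771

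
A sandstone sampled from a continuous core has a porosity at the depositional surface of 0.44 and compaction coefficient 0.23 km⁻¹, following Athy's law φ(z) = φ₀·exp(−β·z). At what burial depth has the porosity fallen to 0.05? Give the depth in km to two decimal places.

9.46 km

Invert Athy's law: z = ln(φ₀/φ) / β
z = ln(0.44/0.05) / 0.23 = ln(8.8) / 0.23 = 2.1748 / 0.23 = 9.455 km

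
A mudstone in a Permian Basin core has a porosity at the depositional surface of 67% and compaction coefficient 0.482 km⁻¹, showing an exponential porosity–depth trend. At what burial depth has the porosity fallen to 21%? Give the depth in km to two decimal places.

Invert Athy's law: Z = ln(phi₀/phi) / β
Z = ln(0.67/0.21) / 0.482 = ln(3.19) / 0.482 = 1.1602 / 0.482 = 2.407 km

2.41 km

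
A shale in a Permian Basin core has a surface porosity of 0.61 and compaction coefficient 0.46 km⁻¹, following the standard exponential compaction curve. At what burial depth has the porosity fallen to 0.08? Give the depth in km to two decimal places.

4.42 km

Invert Athy's law: z = ln(phi₀/phi) / c
z = ln(0.61/0.08) / 0.46 = ln(7.625) / 0.46 = 2.0314 / 0.46 = 4.416 km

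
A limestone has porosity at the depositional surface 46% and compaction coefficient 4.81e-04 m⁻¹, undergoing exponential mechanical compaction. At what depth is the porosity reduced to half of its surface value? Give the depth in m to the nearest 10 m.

1440 m

Working in km (1 km = 1000 m; β in km⁻¹ = β in m⁻¹ × 1000):
φ/φ₀ = 1/2 ⇒ exp(−β·Z) = 1/2 ⇒ Z = ln(2) / β
Z = 0.6931 / 0.481 = 1.441 km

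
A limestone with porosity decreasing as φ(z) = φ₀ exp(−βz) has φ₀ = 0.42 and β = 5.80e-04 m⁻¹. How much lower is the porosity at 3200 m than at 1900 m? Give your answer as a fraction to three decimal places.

0.074

Working in km (1 km = 1000 m; β in km⁻¹ = β in m⁻¹ × 1000):
φ(1.9) = 0.42·e^(−0.58×1.9) = 0.1395
φ(3.2) = 0.42·e^(−0.58×3.2) = 0.0656
Δφ = 0.1395 − 0.0656 = 0.0739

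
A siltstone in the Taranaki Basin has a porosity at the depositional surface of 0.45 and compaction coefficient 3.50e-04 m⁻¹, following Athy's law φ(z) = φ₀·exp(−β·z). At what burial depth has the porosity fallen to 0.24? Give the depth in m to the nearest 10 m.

1800 m

Working in km (1 km = 1000 m; β in km⁻¹ = β in m⁻¹ × 1000):
Invert Athy's law: z = ln(φ₀/φ) / β
z = ln(0.45/0.24) / 0.35 = ln(1.875) / 0.35 = 0.6286 / 0.35 = 1.796 km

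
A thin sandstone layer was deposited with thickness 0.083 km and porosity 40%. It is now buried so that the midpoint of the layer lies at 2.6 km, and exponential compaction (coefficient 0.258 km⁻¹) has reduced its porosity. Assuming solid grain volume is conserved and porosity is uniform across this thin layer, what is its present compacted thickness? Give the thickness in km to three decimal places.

Porosity at 2.6 km: n = 0.4·exp(−0.258×2.6) = 0.2045
Solid-volume conservation: h(1−n) = h₀(1−n₀) ⇒ h = h₀·(1−n₀)/(1−n)
h = 0.083 × (1 − 0.4)/(1 − 0.2045) = 0.083 × 0.7543 = 0.0626 km

0.063 km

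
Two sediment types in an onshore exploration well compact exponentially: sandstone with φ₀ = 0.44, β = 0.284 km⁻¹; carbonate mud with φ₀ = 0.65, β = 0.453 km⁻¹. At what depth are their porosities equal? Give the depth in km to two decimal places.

Set φ₀ₐ e^(−βₐd) = φ₀ᵦ e^(−βᵦd) ⇒ ln(φ₀ₐ/φ₀ᵦ) = (βₐ − βᵦ)·d
d = ln(0.44/0.65) / (0.284 − 0.453) = -0.3902 / -0.169 = 2.309 km

2.31 km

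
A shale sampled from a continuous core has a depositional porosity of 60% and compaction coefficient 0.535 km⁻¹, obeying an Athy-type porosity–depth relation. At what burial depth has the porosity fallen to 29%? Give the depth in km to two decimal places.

Invert Athy's law: Z = ln(n₀/n) / c
Z = ln(0.6/0.29) / 0.535 = ln(2.069) / 0.535 = 0.7270 / 0.535 = 1.359 km

1.36 km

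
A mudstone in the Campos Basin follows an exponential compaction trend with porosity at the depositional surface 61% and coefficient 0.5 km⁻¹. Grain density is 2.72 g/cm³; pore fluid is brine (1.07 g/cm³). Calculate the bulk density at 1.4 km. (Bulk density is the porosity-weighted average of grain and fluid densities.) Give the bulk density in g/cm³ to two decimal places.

2.22 g/cm³

Porosity at depth: phi = 0.61·exp(−0.5×1.4) = 0.61×0.4966 = 0.3029
Bulk density: ρ_b = (1−phi)ρ_g + phi·ρ_f = 0.6971×2.72 + 0.3029×1.07
       = 1.896 + 0.324 = 2.220 g/cm³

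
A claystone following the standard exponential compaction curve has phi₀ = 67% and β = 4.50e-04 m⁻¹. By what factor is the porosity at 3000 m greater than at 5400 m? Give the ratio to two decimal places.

2.94

Working in km (1 km = 1000 m; β in km⁻¹ = β in m⁻¹ × 1000):
phi(d₁)/phi(d₂) = e^(−β·d₁)/e^(−β·d₂) = e^{β(d₂−d₁)}
= exp(0.45 × 2.4) = exp(1.08) = 2.9447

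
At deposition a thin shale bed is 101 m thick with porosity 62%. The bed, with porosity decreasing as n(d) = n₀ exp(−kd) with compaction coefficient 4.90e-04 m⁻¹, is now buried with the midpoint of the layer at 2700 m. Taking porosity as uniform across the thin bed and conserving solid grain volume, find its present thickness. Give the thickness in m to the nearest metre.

46 m

Working in km (1 km = 1000 m; k in km⁻¹ = k in m⁻¹ × 1000):
Porosity at 2.7 km: n = 0.62·exp(−0.49×2.7) = 0.1651
Solid-volume conservation: h(1−n) = h₀(1−n₀) ⇒ h = h₀·(1−n₀)/(1−n)
h = 0.101 × (1 − 0.62)/(1 − 0.1651) = 0.101 × 0.4552 = 0.0460 km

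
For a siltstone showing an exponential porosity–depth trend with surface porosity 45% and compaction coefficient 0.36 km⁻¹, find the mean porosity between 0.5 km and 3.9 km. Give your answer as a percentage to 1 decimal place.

⟨φ⟩ = (1/(d₂−d₁)) ∫ φ₀ e^(−βd) dd = φ₀·(e^(−β·d₁) − e^(−β·d₂)) / (β·(d₂−d₁))
e^(−0.36×0.5) = 0.8353; e^(−0.36×3.9) = 0.2456
⟨φ⟩ = 0.45 × (0.8353 − 0.2456) / (0.36 × 3.4) = 0.45 × 0.4817 = 0.2168

21.7%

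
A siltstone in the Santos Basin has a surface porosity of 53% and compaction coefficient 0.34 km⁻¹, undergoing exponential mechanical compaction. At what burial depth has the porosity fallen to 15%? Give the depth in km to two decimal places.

Invert Athy's law: z = ln(phi₀/phi) / k
z = ln(0.53/0.15) / 0.34 = ln(3.533) / 0.34 = 1.2622 / 0.34 = 3.712 km

3.71 km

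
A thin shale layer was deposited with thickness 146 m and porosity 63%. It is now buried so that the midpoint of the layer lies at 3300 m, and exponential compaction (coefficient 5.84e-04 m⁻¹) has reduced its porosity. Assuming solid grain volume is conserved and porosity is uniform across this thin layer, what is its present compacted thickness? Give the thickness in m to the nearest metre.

59 m

Working in km (1 km = 1000 m; k in km⁻¹ = k in m⁻¹ × 1000):
Porosity at 3.3 km: phi = 0.63·exp(−0.584×3.3) = 0.0917
Solid-volume conservation: h(1−phi) = h₀(1−phi₀) ⇒ h = h₀·(1−phi₀)/(1−phi)
h = 0.146 × (1 − 0.63)/(1 − 0.0917) = 0.146 × 0.4074 = 0.0595 km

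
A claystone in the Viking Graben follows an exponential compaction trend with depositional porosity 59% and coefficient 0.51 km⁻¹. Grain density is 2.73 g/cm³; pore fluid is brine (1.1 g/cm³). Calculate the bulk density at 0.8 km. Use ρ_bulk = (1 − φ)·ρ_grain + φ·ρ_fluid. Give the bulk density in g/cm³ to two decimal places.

2.09 g/cm³

Porosity at depth: n = 0.59·exp(−0.51×0.8) = 0.59×0.6650 = 0.3923
Bulk density: ρ_b = (1−n)ρ_g + n·ρ_f = 0.6077×2.73 + 0.3923×1.1
       = 1.659 + 0.432 = 2.090 g/cm³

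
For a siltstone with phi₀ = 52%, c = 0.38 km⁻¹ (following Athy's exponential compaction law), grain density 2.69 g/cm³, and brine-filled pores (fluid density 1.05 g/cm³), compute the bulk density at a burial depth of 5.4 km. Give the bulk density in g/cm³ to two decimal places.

Porosity at depth: phi = 0.52·exp(−0.38×5.4) = 0.52×0.1285 = 0.0668
Bulk density: ρ_b = (1−phi)ρ_g + phi·ρ_f = 0.9332×2.69 + 0.0668×1.05
       = 2.510 + 0.070 = 2.580 g/cm³

2.58 g/cm³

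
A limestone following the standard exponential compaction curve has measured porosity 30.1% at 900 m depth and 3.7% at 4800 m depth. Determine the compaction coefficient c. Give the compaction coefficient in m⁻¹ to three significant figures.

Working in km (1 km = 1000 m; c in km⁻¹ = c in m⁻¹ × 1000):
Athy: φ(Z) = φ₀ e^(−cZ) ⇒ φ₁/φ₂ = e^{c(Z₂−Z₁)} ⇒ c = ln(φ₁/φ₂)/(Z₂−Z₁)
c = ln(0.301/0.037) / (4.8 − 0.9) = ln(8.135) / 3.9 = 2.0962 / 3.9 = 0.5375 km⁻¹

0.000537 m⁻¹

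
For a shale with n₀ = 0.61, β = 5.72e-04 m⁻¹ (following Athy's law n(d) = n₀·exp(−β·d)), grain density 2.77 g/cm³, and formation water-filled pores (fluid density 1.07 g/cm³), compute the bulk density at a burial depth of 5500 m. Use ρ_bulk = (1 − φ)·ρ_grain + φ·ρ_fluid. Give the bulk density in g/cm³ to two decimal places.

Working in km (1 km = 1000 m; β in km⁻¹ = β in m⁻¹ × 1000):
Porosity at depth: n = 0.61·exp(−0.572×5.5) = 0.61×0.0430 = 0.0262
Bulk density: ρ_b = (1−n)ρ_g + n·ρ_f = 0.9738×2.77 + 0.0262×1.07
       = 2.697 + 0.028 = 2.725 g/cm³

2.73 g/cm³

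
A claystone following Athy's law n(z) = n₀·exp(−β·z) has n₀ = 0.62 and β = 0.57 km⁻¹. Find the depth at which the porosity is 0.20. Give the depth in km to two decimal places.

1.98 km

Invert Athy's law: z = ln(n₀/n) / β
z = ln(0.62/0.2) / 0.57 = ln(3.1) / 0.57 = 1.1314 / 0.57 = 1.985 km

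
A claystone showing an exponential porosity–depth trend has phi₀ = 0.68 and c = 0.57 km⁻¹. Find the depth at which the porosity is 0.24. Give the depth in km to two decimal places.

Invert Athy's law: d = ln(phi₀/phi) / c
d = ln(0.68/0.24) / 0.57 = ln(2.833) / 0.57 = 1.0415 / 0.57 = 1.827 km

1.83 km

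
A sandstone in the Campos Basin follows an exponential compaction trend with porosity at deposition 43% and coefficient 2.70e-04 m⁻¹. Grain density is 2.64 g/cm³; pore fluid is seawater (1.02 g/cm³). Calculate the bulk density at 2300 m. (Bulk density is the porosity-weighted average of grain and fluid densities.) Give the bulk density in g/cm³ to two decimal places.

2.27 g/cm³

Working in km (1 km = 1000 m; c in km⁻¹ = c in m⁻¹ × 1000):
Porosity at depth: n = 0.43·exp(−0.27×2.3) = 0.43×0.5374 = 0.2311
Bulk density: ρ_b = (1−n)ρ_g + n·ρ_f = 0.7689×2.64 + 0.2311×1.02
       = 2.030 + 0.236 = 2.266 g/cm³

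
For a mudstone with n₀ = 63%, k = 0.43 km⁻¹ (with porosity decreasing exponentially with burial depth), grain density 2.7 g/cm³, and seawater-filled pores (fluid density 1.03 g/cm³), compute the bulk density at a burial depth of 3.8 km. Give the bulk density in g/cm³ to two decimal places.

2.49 g/cm³

Porosity at depth: n = 0.63·exp(−0.43×3.8) = 0.63×0.1951 = 0.1229
Bulk density: ρ_b = (1−n)ρ_g + n·ρ_f = 0.8771×2.7 + 0.1229×1.03
       = 2.368 + 0.127 = 2.495 g/cm³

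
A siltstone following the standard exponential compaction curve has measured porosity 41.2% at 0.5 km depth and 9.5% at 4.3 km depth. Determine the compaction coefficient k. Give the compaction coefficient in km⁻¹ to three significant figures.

0.386 km⁻¹

Athy: n(Z) = n₀ e^(−kZ) ⇒ n₁/n₂ = e^{k(Z₂−Z₁)} ⇒ k = ln(n₁/n₂)/(Z₂−Z₁)
k = ln(0.412/0.095) / (4.3 − 0.5) = ln(4.337) / 3.8 = 1.4671 / 3.8 = 0.3861 km⁻¹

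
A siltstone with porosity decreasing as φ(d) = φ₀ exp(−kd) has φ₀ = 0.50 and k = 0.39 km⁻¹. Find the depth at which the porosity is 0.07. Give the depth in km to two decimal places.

5.04 km

Invert Athy's law: d = ln(φ₀/φ) / k
d = ln(0.5/0.07) / 0.39 = ln(7.143) / 0.39 = 1.9661 / 0.39 = 5.041 km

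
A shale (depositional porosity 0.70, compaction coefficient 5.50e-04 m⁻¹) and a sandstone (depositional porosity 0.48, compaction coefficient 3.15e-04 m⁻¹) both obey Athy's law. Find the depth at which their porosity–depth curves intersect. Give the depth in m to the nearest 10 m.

Working in km (1 km = 1000 m; β in km⁻¹ = β in m⁻¹ × 1000):
Set phi₀ₐ e^(−βₐz) = phi₀ᵦ e^(−βᵦz) ⇒ ln(phi₀ₐ/phi₀ᵦ) = (βₐ − βᵦ)·z
z = ln(0.7/0.48) / (0.55 − 0.315) = 0.3773 / 0.235 = 1.606 km

1610 m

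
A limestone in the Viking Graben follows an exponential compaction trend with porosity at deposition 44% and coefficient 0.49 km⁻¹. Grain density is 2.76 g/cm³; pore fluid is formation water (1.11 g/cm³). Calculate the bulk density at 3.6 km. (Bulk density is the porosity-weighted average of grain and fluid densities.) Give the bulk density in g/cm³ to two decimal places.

Porosity at depth: n = 0.44·exp(−0.49×3.6) = 0.44×0.1714 = 0.0754
Bulk density: ρ_b = (1−n)ρ_g + n·ρ_f = 0.9246×2.76 + 0.0754×1.11
       = 2.552 + 0.084 = 2.636 g/cm³

2.64 g/cm³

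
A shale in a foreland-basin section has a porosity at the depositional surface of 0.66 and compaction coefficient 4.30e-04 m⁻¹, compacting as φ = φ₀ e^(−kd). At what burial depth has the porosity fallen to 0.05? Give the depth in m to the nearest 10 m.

Working in km (1 km = 1000 m; k in km⁻¹ = k in m⁻¹ × 1000):
Invert Athy's law: d = ln(φ₀/φ) / k
d = ln(0.66/0.05) / 0.43 = ln(13.2) / 0.43 = 2.5802 / 0.43 = 6.001 km

6000 m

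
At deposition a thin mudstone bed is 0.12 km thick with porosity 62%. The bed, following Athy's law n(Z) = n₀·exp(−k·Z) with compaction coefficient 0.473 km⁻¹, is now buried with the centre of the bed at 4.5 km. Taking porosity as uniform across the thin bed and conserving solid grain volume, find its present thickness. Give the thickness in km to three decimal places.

Porosity at 4.5 km: n = 0.62·exp(−0.473×4.5) = 0.0738
Solid-volume conservation: h(1−n) = h₀(1−n₀) ⇒ h = h₀·(1−n₀)/(1−n)
h = 0.12 × (1 − 0.62)/(1 − 0.0738) = 0.12 × 0.4103 = 0.0492 km

0.049 km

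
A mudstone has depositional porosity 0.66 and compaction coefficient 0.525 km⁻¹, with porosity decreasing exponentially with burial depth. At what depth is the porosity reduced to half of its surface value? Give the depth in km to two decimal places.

φ/φ₀ = 1/2 ⇒ exp(−β·Z) = 1/2 ⇒ Z = ln(2) / β
Z = 0.6931 / 0.525 = 1.320 km

1.32 km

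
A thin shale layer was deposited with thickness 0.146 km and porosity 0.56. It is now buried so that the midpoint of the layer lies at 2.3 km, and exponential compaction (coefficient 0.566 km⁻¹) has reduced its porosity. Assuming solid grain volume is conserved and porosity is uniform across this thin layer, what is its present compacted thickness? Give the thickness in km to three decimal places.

0.076 km

Porosity at 2.3 km: phi = 0.56·exp(−0.566×2.3) = 0.1523
Solid-volume conservation: h(1−phi) = h₀(1−phi₀) ⇒ h = h₀·(1−phi₀)/(1−phi)
h = 0.146 × (1 − 0.56)/(1 − 0.1523) = 0.146 × 0.5191 = 0.0758 km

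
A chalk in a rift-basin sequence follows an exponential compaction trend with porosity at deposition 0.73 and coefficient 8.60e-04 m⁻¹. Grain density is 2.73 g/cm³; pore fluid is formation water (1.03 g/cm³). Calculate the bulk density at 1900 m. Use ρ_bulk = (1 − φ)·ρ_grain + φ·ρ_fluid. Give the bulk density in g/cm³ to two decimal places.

2.49 g/cm³

Working in km (1 km = 1000 m; k in km⁻¹ = k in m⁻¹ × 1000):
Porosity at depth: phi = 0.73·exp(−0.86×1.9) = 0.73×0.1951 = 0.1425
Bulk density: ρ_b = (1−phi)ρ_g + phi·ρ_f = 0.8575×2.73 + 0.1425×1.03
       = 2.341 + 0.147 = 2.488 g/cm³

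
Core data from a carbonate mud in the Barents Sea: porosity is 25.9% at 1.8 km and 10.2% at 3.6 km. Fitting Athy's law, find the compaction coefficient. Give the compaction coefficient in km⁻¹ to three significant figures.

Athy: n(Z) = n₀ e^(−βZ) ⇒ n₁/n₂ = e^{β(Z₂−Z₁)} ⇒ β = ln(n₁/n₂)/(Z₂−Z₁)
β = ln(0.259/0.102) / (3.6 − 1.8) = ln(2.539) / 1.8 = 0.9319 / 1.8 = 0.5177 km⁻¹

0.518 km⁻¹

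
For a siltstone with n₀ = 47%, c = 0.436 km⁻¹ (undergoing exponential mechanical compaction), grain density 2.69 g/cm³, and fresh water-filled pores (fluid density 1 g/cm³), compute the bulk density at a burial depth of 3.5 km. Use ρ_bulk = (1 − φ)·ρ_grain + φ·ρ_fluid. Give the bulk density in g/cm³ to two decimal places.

Porosity at depth: n = 0.47·exp(−0.436×3.5) = 0.47×0.2174 = 0.1022
Bulk density: ρ_b = (1−n)ρ_g + n·ρ_f = 0.8978×2.69 + 0.1022×1
       = 2.415 + 0.102 = 2.517 g/cm³

2.52 g/cm³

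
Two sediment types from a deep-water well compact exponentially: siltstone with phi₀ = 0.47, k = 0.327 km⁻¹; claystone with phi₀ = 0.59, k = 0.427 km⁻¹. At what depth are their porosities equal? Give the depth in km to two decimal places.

2.27 km

Set phi₀ₐ e^(−kₐd) = phi₀ᵦ e^(−kᵦd) ⇒ ln(phi₀ₐ/phi₀ᵦ) = (kₐ − kᵦ)·d
d = ln(0.47/0.59) / (0.327 − 0.427) = -0.2274 / -0.1 = 2.274 km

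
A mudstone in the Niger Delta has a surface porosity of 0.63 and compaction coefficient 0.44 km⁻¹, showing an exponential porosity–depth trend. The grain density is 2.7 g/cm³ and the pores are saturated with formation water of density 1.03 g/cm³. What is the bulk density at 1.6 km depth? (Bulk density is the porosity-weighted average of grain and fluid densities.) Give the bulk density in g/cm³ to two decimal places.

Porosity at depth: n = 0.63·exp(−0.44×1.6) = 0.63×0.4946 = 0.3116
Bulk density: ρ_b = (1−n)ρ_g + n·ρ_f = 0.6884×2.7 + 0.3116×1.03
       = 1.859 + 0.321 = 2.180 g/cm³

2.18 g/cm³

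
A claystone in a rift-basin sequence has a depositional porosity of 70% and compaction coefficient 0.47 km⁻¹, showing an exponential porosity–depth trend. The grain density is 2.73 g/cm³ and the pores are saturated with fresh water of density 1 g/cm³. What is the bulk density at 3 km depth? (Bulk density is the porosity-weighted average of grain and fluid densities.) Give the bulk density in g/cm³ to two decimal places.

Porosity at depth: φ = 0.7·exp(−0.47×3) = 0.7×0.2441 = 0.1709
Bulk density: ρ_b = (1−φ)ρ_g + φ·ρ_f = 0.8291×2.73 + 0.1709×1
       = 2.263 + 0.171 = 2.434 g/cm³

2.43 g/cm³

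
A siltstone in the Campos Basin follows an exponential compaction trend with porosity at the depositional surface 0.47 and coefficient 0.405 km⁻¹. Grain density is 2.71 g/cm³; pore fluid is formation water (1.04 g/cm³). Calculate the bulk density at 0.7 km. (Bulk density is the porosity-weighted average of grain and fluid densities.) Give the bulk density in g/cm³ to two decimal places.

2.12 g/cm³

Porosity at depth: phi = 0.47·exp(−0.405×0.7) = 0.47×0.7531 = 0.3540
Bulk density: ρ_b = (1−phi)ρ_g + phi·ρ_f = 0.6460×2.71 + 0.3540×1.04
       = 1.751 + 0.368 = 2.119 g/cm³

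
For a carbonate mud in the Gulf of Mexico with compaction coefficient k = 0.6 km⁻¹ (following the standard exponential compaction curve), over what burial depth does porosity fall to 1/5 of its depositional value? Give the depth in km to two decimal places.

φ/φ₀ = 1/5 ⇒ exp(−k·d) = 1/5 ⇒ d = ln(5) / k
d = 1.6094 / 0.6 = 2.682 km

2.68 km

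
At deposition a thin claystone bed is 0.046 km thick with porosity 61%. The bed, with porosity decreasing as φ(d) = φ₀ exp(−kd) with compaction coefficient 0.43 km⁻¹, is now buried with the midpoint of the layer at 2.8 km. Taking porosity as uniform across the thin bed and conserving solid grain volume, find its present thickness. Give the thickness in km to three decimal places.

Porosity at 2.8 km: φ = 0.61·exp(−0.43×2.8) = 0.1830
Solid-volume conservation: h(1−φ) = h₀(1−φ₀) ⇒ h = h₀·(1−φ₀)/(1−φ)
h = 0.046 × (1 − 0.61)/(1 − 0.1830) = 0.046 × 0.4774 = 0.0220 km

0.022 km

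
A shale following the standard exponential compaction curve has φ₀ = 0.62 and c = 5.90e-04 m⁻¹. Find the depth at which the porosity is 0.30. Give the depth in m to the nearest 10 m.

1230 m

Working in km (1 km = 1000 m; c in km⁻¹ = c in m⁻¹ × 1000):
Invert Athy's law: z = ln(φ₀/φ) / c
z = ln(0.62/0.3) / 0.59 = ln(2.067) / 0.59 = 0.7259 / 0.59 = 1.230 km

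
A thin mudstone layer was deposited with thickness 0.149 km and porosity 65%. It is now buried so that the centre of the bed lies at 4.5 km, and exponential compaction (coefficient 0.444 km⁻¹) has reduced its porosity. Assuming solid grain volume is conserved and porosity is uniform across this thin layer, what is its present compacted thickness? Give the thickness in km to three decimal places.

0.057 km

Porosity at 4.5 km: phi = 0.65·exp(−0.444×4.5) = 0.0881
Solid-volume conservation: h(1−phi) = h₀(1−phi₀) ⇒ h = h₀·(1−phi₀)/(1−phi)
h = 0.149 × (1 − 0.65)/(1 − 0.0881) = 0.149 × 0.3838 = 0.0572 km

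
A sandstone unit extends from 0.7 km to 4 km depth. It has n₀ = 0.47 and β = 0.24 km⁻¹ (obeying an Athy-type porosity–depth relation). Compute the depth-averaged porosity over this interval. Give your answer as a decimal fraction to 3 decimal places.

⟨n⟩ = (1/(d₂−d₁)) ∫ n₀ e^(−βd) dd = n₀·(e^(−β·d₁) − e^(−β·d₂)) / (β·(d₂−d₁))
e^(−0.24×0.7) = 0.8454; e^(−0.24×4) = 0.3829
⟨n⟩ = 0.47 × (0.8454 − 0.3829) / (0.24 × 3.3) = 0.47 × 0.5839 = 0.2744

0.274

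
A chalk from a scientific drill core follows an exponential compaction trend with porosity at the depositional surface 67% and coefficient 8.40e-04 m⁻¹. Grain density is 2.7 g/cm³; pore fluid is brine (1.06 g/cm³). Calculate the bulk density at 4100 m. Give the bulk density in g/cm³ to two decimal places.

2.66 g/cm³

Working in km (1 km = 1000 m; k in km⁻¹ = k in m⁻¹ × 1000):
Porosity at depth: φ = 0.67·exp(−0.84×4.1) = 0.67×0.0319 = 0.0214
Bulk density: ρ_b = (1−φ)ρ_g + φ·ρ_f = 0.9786×2.7 + 0.0214×1.06
       = 2.642 + 0.023 = 2.665 g/cm³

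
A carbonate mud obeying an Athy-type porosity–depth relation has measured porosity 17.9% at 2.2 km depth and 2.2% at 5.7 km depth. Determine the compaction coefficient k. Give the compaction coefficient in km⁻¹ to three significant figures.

Athy: phi(Z) = phi₀ e^(−kZ) ⇒ phi₁/phi₂ = e^{k(Z₂−Z₁)} ⇒ k = ln(phi₁/phi₂)/(Z₂−Z₁)
k = ln(0.179/0.022) / (5.7 − 2.2) = ln(8.136) / 3.5 = 2.0963 / 3.5 = 0.599 km⁻¹

0.599 km⁻¹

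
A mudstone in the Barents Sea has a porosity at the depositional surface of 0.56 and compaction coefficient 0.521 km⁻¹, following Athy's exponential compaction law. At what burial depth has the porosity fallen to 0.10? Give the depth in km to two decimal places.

3.31 km

Invert Athy's law: d = ln(phi₀/phi) / β
d = ln(0.56/0.1) / 0.521 = ln(5.6) / 0.521 = 1.7228 / 0.521 = 3.307 km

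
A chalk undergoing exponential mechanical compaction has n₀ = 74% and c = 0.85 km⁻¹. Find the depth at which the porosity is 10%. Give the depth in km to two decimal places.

2.35 km

Invert Athy's law: d = ln(n₀/n) / c
d = ln(0.74/0.1) / 0.85 = ln(7.4) / 0.85 = 2.0015 / 0.85 = 2.355 km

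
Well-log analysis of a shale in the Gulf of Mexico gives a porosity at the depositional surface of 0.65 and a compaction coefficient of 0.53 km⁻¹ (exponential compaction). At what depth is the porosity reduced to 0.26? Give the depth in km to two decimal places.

Invert Athy's law: z = ln(φ₀/φ) / c
z = ln(0.65/0.26) / 0.53 = ln(2.5) / 0.53 = 0.9163 / 0.53 = 1.729 km

1.73 km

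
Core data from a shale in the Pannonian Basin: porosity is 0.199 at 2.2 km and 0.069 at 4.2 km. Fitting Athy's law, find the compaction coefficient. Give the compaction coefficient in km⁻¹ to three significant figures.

Athy: n(d) = n₀ e^(−βd) ⇒ n₁/n₂ = e^{β(d₂−d₁)} ⇒ β = ln(n₁/n₂)/(d₂−d₁)
β = ln(0.199/0.069) / (4.2 − 2.2) = ln(2.884) / 2 = 1.0592 / 2 = 0.5296 km⁻¹

0.530 km⁻¹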